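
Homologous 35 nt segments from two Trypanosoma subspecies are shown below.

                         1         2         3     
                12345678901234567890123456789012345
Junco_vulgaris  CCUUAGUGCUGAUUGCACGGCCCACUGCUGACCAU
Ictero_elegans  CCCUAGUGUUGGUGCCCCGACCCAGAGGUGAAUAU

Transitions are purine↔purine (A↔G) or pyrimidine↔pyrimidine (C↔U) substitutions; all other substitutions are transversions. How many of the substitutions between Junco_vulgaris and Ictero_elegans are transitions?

5

The sequences differ at positions 3 (U/C, transition), 9 (C/U, transition), 12 (A/G, transition), 14 (U/G, transversion), 15 (G/C, transversion), 17 (A/C, transversion), 20 (G/A, transition), 25 (C/G, transversion), 26 (U/A, transversion), 28 (C/G, transversion), 32 (C/A, transversion), 33 (C/U, transition).
Of the 12 differences, 5 transitions and 7 transversions, so the answer is 5.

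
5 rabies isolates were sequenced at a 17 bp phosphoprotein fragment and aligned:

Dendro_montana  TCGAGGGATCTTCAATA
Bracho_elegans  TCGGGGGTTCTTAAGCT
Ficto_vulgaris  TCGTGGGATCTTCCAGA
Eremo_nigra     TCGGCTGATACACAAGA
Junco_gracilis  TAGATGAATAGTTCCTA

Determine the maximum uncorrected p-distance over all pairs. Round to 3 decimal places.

0.706

Pairwise Hamming distances:
  Dendro_montana vs Bracho_elegans: 6
  Dendro_montana vs Ficto_vulgaris: 3
  Dendro_montana vs Eremo_nigra: 7
  Dendro_montana vs Junco_gracilis: 8
  Bracho_elegans vs Ficto_vulgaris: 7
  Bracho_elegans vs Eremo_nigra: 10
  Bracho_elegans vs Junco_gracilis: 12
  Ficto_vulgaris vs Eremo_nigra: 7
  Ficto_vulgaris vs Junco_gracilis: 9
  Eremo_nigra vs Junco_gracilis: 11
The largest is 12 mismatches, between Bracho_elegans and Junco_gracilis; p = 12/17 = 0.706.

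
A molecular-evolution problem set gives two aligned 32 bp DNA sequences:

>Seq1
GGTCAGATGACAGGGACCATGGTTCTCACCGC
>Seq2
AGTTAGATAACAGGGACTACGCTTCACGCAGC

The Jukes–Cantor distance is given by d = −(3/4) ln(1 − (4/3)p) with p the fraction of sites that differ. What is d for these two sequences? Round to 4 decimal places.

The sequences differ at positions 1 (G/A), 4 (C/T), 9 (G/A), 18 (C/T), 20 (T/C), 22 (G/C), 26 (T/A), 28 (A/G), 30 (C/A).
p = 9/32 = 0.281250.
d = −0.75 · ln(1 − (4/3)·0.281250) = −0.75 · ln(0.625000) = −0.75 · (-0.470004) = 0.3525.

0.3525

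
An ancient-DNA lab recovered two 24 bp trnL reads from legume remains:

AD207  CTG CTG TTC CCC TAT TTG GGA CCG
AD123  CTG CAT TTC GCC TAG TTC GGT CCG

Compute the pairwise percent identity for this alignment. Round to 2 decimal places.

Differing sites — 5:T/A; 6:G/T; 10:C/G; 15:T/G; 18:G/C; 21:A/T.
18 of the 24 sites match, so the percent identity is 18/24 × 100 = 75.00%.

75.00%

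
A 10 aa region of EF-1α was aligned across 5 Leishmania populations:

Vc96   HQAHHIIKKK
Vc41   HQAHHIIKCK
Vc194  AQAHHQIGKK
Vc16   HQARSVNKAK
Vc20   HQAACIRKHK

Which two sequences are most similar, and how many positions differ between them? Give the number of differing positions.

Pairwise Hamming distances:
  Vc96 vs Vc41: 1
  Vc96 vs Vc194: 3
  Vc96 vs Vc16: 5
  Vc96 vs Vc20: 4
  Vc41 vs Vc194: 4
  Vc41 vs Vc16: 5
  Vc41 vs Vc20: 4
  Vc194 vs Vc16: 7
  Vc194 vs Vc20: 7
  Vc16 vs Vc20: 5
The smallest is 1, between Vc96 and Vc41.

1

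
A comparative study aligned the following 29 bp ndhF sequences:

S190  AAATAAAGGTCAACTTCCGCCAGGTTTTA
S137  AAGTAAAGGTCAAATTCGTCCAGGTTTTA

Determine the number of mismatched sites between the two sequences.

Mismatches occur at site 3 (A/G), site 14 (C/A), site 18 (C/G), site 19 (G/T).
That gives 4 mismatches out of 29 aligned sites, so the Hamming distance is 4.

4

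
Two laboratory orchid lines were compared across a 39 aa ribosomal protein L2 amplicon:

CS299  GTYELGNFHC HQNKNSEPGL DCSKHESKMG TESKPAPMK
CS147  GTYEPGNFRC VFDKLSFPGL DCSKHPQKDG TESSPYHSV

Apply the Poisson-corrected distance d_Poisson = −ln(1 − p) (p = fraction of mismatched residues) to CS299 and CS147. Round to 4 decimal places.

0.4855

Differing sites — 5:L/P; 9:H/R; 11:H/V; 12:Q/F; 13:N/D; 15:N/L; 17:E/F; 26:E/P; 27:S/Q; 29:M/D; 34:K/S; 36:A/Y; 37:P/H; 38:M/S; 39:K/V.
p = 15/39 = 0.384615.
d = −ln(1 − 0.384615) = −ln(0.615385) = 0.4855.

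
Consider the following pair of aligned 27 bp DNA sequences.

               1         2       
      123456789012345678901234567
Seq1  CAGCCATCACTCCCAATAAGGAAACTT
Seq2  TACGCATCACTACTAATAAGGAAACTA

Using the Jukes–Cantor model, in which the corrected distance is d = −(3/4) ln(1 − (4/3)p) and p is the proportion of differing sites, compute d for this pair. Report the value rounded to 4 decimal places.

Differing sites — 1:C/T; 3:G/C; 4:C/G; 12:C/A; 14:C/T; 27:T/A.
p = 6/27 = 0.222222.
d = −0.75 · ln(1 − (4/3)·0.222222) = −0.75 · ln(0.703704) = −0.75 · (-0.351397) = 0.2635.

0.2635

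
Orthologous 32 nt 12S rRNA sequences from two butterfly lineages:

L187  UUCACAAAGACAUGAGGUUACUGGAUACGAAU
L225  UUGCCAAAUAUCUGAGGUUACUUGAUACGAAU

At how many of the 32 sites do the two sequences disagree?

6

Mismatches occur at site 3 (C/G), site 4 (A/C), site 9 (G/U), site 11 (C/U), site 12 (A/C), site 23 (G/U).
That gives 6 mismatches out of 32 aligned sites, so the Hamming distance is 6.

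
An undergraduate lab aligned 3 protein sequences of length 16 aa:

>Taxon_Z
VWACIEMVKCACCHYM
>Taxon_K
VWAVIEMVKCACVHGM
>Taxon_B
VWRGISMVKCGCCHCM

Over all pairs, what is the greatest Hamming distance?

6

Pairwise Hamming distances:
  Taxon_Z vs Taxon_K: 3
  Taxon_Z vs Taxon_B: 5
  Taxon_K vs Taxon_B: 6
The largest is 6, between Taxon_K and Taxon_B.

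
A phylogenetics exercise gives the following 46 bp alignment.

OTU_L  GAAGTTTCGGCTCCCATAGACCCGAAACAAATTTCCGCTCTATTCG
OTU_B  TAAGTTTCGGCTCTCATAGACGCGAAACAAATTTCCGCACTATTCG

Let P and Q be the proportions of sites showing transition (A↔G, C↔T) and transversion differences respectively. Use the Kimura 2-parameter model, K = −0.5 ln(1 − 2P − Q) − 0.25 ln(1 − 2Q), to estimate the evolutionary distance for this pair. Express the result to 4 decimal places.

0.0925

The sequences differ at positions 1 (G/T, transversion), 14 (C/T, transition), 22 (C/G, transversion), 39 (T/A, transversion).
Of the 4 differences, 1 transition and 3 transversions over 46 sites: P = 1/46 = 0.021739, Q = 3/46 = 0.065217.
d = −0.5·ln(0.891305) − 0.25·ln(0.869566) = −0.5·(-0.115069) − 0.25·(-0.139761) = 0.0925.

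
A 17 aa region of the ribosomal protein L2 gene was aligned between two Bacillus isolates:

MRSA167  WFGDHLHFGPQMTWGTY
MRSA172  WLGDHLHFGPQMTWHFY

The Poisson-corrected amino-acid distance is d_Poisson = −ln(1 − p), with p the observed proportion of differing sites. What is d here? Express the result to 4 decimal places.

0.1942

The sequences differ at positions 2 (F/L), 15 (G/H), 16 (T/F).
p = 3/17 = 0.176471.
d = −ln(1 − 0.176471) = −ln(0.823529) = 0.1942.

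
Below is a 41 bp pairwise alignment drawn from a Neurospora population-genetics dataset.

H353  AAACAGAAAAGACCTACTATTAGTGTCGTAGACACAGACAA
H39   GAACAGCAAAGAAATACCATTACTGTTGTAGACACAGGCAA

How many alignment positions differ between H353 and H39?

8

Mismatches occur at site 1 (A/G), site 7 (A/C), site 13 (C/A), site 14 (C/A), site 18 (T/C), site 23 (G/C), site 27 (C/T), site 38 (A/G).
That gives 8 mismatches out of 41 aligned sites, so the Hamming distance is 8.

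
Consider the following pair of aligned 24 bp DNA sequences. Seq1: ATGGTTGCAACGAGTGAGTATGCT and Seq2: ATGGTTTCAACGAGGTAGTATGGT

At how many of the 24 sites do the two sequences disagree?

4

The sequences differ at positions 7 (G/T), 15 (T/G), 16 (G/T), 23 (C/G).
That gives 4 mismatches out of 24 aligned sites, so the Hamming distance is 4.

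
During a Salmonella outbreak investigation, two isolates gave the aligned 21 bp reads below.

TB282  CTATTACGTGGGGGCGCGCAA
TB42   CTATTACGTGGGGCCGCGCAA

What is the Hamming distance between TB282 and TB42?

The sequences differ at position 14 (G/C).
That gives 1 mismatch out of 21 aligned sites, so the Hamming distance is 1.

1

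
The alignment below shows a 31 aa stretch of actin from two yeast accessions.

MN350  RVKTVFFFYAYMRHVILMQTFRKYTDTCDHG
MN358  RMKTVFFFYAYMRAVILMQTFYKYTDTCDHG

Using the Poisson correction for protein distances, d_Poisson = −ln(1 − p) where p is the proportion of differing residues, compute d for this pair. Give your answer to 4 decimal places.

The sequences differ at positions 2 (V/M), 14 (H/A), 22 (R/Y).
p = 3/31 = 0.096774.
d = −ln(1 − 0.096774) = −ln(0.903226) = 0.1018.

0.1018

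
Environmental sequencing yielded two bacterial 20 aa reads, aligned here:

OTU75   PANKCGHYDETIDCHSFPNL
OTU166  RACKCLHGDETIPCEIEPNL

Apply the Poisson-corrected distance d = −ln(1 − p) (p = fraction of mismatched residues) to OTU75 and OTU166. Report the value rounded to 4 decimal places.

The sequences differ at positions 1 (P/R), 3 (N/C), 6 (G/L), 8 (Y/G), 13 (D/P), 15 (H/E), 16 (S/I), 17 (F/E).
p = 8/20 = 0.400000.
d = −ln(1 − 0.400000) = −ln(0.600000) = 0.5108.

0.5108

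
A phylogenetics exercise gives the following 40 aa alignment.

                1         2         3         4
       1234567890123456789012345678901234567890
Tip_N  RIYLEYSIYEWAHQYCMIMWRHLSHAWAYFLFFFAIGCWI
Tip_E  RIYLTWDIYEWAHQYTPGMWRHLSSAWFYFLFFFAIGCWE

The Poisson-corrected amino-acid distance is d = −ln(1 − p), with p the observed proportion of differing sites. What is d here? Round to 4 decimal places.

The sequences differ at positions 5 (E/T), 6 (Y/W), 7 (S/D), 16 (C/T), 17 (M/P), 18 (I/G), 25 (H/S), 28 (A/F), 40 (I/E).
p = 9/40 = 0.225000.
d = −ln(1 − 0.225000) = −ln(0.775000) = 0.2549.

0.2549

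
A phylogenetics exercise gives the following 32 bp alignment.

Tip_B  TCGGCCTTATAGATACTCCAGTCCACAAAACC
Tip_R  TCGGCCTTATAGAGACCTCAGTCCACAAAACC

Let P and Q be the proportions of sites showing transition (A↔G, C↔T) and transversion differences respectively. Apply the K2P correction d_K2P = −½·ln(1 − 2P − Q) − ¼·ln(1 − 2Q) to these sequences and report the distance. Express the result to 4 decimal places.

Differing sites — 14:T/G (Tv); 17:T/C (Ti); 18:C/T (Ti).
Of the 3 differences, 2 transitions and 1 transversion over 32 sites: P = 2/32 = 0.062500, Q = 1/32 = 0.031250.
d = −0.5·ln(0.843750) − 0.25·ln(0.937500) = −0.5·(-0.169899) − 0.25·(-0.064539) = 0.1011.

0.1011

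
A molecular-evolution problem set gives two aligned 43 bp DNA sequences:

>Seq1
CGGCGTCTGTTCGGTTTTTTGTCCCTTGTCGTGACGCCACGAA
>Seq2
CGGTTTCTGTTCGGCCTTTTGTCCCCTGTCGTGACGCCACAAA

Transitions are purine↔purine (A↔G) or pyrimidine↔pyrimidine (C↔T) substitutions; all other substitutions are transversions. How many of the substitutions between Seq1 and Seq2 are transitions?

Differing sites — 4:C/T (Ti); 5:G/T (Tv); 15:T/C (Ti); 16:T/C (Ti); 26:T/C (Ti); 41:G/A (Ti).
Of the 6 differences, 5 transitions and 1 transversion, so the answer is 5.

5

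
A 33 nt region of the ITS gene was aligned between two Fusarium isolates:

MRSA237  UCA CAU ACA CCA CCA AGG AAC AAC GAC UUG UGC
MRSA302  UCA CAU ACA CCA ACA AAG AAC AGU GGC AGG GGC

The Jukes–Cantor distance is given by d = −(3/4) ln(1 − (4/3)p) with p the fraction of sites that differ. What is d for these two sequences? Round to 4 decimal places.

The sequences differ at positions 13 (C/A), 17 (G/A), 23 (A/G), 24 (C/U), 26 (A/G), 28 (U/A), 29 (U/G), 31 (U/G).
p = 8/33 = 0.242424.
d = −0.75 · ln(1 − (4/3)·0.242424) = −0.75 · ln(0.676768) = −0.75 · (-0.390427) = 0.2928.

0.2928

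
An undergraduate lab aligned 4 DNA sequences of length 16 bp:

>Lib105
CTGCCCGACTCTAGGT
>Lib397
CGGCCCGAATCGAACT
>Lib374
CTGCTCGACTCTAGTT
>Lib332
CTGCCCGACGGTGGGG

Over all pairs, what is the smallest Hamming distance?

2

Pairwise Hamming distances:
  Lib105 vs Lib397: 5
  Lib105 vs Lib374: 2
  Lib105 vs Lib332: 4
  Lib397 vs Lib374: 6
  Lib397 vs Lib332: 9
  Lib374 vs Lib332: 6
The smallest is 2, between Lib105 and Lib374.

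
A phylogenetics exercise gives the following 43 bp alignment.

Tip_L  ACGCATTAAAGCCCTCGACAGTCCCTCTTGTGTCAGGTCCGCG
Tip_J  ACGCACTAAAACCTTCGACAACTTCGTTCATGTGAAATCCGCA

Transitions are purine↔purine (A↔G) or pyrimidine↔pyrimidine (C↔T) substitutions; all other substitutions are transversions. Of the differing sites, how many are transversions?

2

The sequences differ at positions 6 (T/C, transition), 11 (G/A, transition), 14 (C/T, transition), 21 (G/A, transition), 22 (T/C, transition), 23 (C/T, transition), 24 (C/T, transition), 26 (T/G, transversion), 27 (C/T, transition), 29 (T/C, transition), 30 (G/A, transition), 34 (C/G, transversion), 36 (G/A, transition), 37 (G/A, transition), 43 (G/A, transition).
Of the 15 differences, 13 transitions and 2 transversions, so the answer is 2.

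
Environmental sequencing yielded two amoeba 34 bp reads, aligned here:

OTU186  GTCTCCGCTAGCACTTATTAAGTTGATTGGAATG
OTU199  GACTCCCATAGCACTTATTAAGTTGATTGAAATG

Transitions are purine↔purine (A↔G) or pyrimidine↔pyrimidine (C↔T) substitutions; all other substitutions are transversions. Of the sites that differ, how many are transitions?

1

Differing sites — 2:T/A (Tv); 7:G/C (Tv); 8:C/A (Tv); 30:G/A (Ti).
Of the 4 differences, 1 transition and 3 transversions, so the answer is 1.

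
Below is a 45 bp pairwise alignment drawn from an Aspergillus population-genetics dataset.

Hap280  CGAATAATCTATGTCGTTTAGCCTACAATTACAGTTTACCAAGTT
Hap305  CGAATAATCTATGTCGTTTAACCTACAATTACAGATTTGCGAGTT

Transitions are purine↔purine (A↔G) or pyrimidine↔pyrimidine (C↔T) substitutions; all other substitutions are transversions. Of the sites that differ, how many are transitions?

2

Differing sites — 21:G/A (Ti); 35:T/A (Tv); 38:A/T (Tv); 39:C/G (Tv); 41:A/G (Ti).
Of the 5 differences, 2 transitions and 3 transversions, so the answer is 2.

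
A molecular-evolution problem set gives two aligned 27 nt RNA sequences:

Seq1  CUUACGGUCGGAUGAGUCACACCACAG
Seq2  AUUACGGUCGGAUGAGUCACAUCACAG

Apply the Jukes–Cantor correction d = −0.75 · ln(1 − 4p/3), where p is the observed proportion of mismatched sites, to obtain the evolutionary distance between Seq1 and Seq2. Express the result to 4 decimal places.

0.0780

The sequences differ at positions 1 (C/A), 22 (C/U).
p = 2/27 = 0.074074.
d = −0.75 · ln(1 − (4/3)·0.074074) = −0.75 · ln(0.901235) = −0.75 · (-0.103989) = 0.0780.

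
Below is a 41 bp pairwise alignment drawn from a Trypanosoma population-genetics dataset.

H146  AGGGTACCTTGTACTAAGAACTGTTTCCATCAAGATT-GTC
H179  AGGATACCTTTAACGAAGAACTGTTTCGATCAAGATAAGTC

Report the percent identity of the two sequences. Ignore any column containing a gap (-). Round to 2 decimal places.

85.00%

Excluding the 1 gap column leaves 40 comparable sites.
Differing sites — 4:G/A; 11:G/T; 12:T/A; 15:T/G; 28:C/G; 37:T/A.
34 of the 40 comparable sites match, so the percent identity is 34/40 × 100 = 85.00%.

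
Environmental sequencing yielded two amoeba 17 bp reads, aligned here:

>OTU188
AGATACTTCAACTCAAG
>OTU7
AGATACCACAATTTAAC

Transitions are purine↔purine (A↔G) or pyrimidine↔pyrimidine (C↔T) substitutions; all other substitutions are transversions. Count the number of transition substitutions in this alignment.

3

Mismatches occur at site 7 (T↔C, transition), site 8 (T↔A, transversion), site 12 (C↔T, transition), site 14 (C↔T, transition), site 17 (G↔C, transversion).
Of the 5 differences, 3 transitions and 2 transversions, so the answer is 3.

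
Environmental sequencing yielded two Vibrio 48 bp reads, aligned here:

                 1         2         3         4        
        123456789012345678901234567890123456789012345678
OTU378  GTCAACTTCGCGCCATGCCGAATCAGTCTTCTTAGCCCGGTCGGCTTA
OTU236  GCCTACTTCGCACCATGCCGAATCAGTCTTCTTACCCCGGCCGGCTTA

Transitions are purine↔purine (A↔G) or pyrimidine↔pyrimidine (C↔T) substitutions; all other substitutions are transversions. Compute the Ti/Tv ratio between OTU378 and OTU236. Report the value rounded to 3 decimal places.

1.500

Differing sites — 2:T/C (Ti); 4:A/T (Tv); 12:G/A (Ti); 35:G/C (Tv); 41:T/C (Ti).
Of the 5 differences, 3 transitions and 2 transversions, so Ti/Tv = 3/2 = 1.500.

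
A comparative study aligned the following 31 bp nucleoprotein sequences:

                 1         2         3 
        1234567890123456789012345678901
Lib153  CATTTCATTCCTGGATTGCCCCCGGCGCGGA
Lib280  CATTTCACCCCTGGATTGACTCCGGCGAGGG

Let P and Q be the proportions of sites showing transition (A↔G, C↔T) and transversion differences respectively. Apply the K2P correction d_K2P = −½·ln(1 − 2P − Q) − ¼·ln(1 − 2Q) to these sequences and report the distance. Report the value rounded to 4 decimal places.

0.2293

The sequences differ at positions 8 (T/C, transition), 9 (T/C, transition), 19 (C/A, transversion), 21 (C/T, transition), 28 (C/A, transversion), 31 (A/G, transition).
Of the 6 differences, 4 transitions and 2 transversions over 31 sites: P = 4/31 = 0.129032, Q = 2/31 = 0.064516.
d = −0.5·ln(0.677420) − 0.25·ln(0.870968) = −0.5·(-0.389464) − 0.25·(-0.138150) = 0.2293.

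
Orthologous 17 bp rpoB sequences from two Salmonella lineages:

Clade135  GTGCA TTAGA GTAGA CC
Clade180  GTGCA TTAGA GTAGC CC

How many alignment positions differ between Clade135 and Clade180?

Differing sites — 15:A/C.
That gives 1 mismatch out of 17 aligned sites, so the Hamming distance is 1.

1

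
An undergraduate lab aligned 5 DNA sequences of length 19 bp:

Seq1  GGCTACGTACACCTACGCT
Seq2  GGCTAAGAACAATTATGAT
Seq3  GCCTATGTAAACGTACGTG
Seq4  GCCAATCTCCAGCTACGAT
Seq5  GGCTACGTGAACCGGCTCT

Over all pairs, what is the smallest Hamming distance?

5

Pairwise Hamming distances:
  Seq1 vs Seq2: 6
  Seq1 vs Seq3: 6
  Seq1 vs Seq4: 7
  Seq1 vs Seq5: 5
  Seq2 vs Seq3: 9
  Seq2 vs Seq4: 9
  Seq2 vs Seq5: 11
  Seq3 vs Seq4: 8
  Seq3 vs Seq5: 9
  Seq4 vs Seq5: 11
The smallest is 5, between Seq1 and Seq5.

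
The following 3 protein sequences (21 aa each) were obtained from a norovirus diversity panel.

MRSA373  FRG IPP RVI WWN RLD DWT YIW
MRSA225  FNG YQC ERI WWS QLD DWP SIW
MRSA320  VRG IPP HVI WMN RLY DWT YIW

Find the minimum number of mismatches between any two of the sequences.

Pairwise Hamming distances:
  MRSA373 vs MRSA225: 10
  MRSA373 vs MRSA320: 4
  MRSA225 vs MRSA320: 13
The smallest is 4, between MRSA373 and MRSA320.

4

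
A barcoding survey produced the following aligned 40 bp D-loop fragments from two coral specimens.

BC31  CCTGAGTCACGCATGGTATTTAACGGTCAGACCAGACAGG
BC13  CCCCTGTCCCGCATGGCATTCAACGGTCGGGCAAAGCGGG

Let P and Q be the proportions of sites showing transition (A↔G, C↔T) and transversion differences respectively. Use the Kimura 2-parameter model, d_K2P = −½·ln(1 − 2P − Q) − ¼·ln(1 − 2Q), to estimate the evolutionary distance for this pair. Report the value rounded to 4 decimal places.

Differing sites — 3:T/C (Ti); 4:G/C (Tv); 5:A/T (Tv); 9:A/C (Tv); 17:T/C (Ti); 21:T/C (Ti); 29:A/G (Ti); 31:A/G (Ti); 33:C/A (Tv); 35:G/A (Ti); 36:A/G (Ti); 38:A/G (Ti).
Of the 12 differences, 8 transitions and 4 transversions over 40 sites: P = 8/40 = 0.200000, Q = 4/40 = 0.100000.
d = −0.5·ln(0.500000) − 0.25·ln(0.800000) = −0.5·(-0.693147) − 0.25·(-0.223144) = 0.4024.

0.4024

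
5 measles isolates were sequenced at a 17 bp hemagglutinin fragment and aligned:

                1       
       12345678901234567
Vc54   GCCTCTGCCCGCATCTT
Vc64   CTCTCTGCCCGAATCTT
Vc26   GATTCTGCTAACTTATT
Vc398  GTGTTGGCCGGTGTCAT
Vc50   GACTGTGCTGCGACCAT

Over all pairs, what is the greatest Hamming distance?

11

Pairwise Hamming distances:
  Vc54 vs Vc64: 3
  Vc54 vs Vc26: 7
  Vc54 vs Vc398: 8
  Vc54 vs Vc50: 8
  Vc64 vs Vc26: 9
  Vc64 vs Vc398: 8
  Vc64 vs Vc50: 9
  Vc26 vs Vc398: 11
  Vc26 vs Vc50: 9
  Vc398 vs Vc50: 9
The largest is 11, between Vc26 and Vc398.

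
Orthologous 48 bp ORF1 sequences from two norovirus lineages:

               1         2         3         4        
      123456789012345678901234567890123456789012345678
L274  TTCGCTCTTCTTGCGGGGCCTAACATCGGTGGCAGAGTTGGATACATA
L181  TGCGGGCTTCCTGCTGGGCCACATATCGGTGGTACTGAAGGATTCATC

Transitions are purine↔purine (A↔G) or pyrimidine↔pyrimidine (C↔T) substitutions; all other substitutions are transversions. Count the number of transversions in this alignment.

Differing sites — 2:T/G (Tv); 5:C/G (Tv); 6:T/G (Tv); 11:T/C (Ti); 15:G/T (Tv); 21:T/A (Tv); 22:A/C (Tv); 24:C/T (Ti); 33:C/T (Ti); 35:G/C (Tv); 36:A/T (Tv); 38:T/A (Tv); 39:T/A (Tv); 44:A/T (Tv); 48:A/C (Tv).
Of the 15 differences, 3 transitions and 12 transversions, so the answer is 12.

12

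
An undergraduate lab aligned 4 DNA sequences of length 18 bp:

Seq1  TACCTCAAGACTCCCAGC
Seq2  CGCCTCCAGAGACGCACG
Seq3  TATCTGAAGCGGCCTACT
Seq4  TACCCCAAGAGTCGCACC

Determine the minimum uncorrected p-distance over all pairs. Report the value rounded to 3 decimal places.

Pairwise Hamming distances:
  Seq1 vs Seq2: 8
  Seq1 vs Seq3: 8
  Seq1 vs Seq4: 4
  Seq2 vs Seq3: 10
  Seq2 vs Seq4: 6
  Seq3 vs Seq4: 8
The smallest is 4 mismatches, between Seq1 and Seq4; p = 4/18 = 0.222.

0.222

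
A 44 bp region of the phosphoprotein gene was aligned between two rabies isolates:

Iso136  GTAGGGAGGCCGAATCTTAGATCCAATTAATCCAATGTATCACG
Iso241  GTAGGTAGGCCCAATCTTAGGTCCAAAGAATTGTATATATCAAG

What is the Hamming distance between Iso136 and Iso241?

10

Differing sites — 6:G/T; 12:G/C; 21:A/G; 27:T/A; 28:T/G; 32:C/T; 33:C/G; 34:A/T; 37:G/A; 43:C/A.
That gives 10 mismatches out of 44 aligned sites, so the Hamming distance is 10.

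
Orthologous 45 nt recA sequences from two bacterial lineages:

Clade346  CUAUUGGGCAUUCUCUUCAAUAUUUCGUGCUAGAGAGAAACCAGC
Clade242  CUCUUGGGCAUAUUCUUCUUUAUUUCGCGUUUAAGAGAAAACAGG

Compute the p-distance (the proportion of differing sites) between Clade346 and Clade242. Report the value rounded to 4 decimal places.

0.2444

Mismatches occur at site 3 (A→C), site 12 (U→A), site 13 (C→U), site 19 (A→U), site 20 (A→U), site 28 (U→C), site 30 (C→U), site 32 (A→U), site 33 (G→A), site 41 (C→A), site 45 (C→G).
There are 11 differences over 45 sites, so p = 11/45 = 0.2444.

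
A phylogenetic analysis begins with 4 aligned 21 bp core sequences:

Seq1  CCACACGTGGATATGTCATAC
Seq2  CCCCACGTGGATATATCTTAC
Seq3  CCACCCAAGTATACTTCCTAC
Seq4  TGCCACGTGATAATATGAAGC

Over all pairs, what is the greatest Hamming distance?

Pairwise Hamming distances:
  Seq1 vs Seq2: 3
  Seq1 vs Seq3: 7
  Seq1 vs Seq4: 10
  Seq2 vs Seq3: 8
  Seq2 vs Seq4: 9
  Seq3 vs Seq4: 15
The largest is 15, between Seq3 and Seq4.

15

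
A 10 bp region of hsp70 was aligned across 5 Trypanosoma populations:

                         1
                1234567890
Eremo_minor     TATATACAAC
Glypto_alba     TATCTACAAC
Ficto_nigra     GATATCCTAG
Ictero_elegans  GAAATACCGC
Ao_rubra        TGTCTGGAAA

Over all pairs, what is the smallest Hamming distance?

Pairwise Hamming distances:
  Eremo_minor vs Glypto_alba: 1
  Eremo_minor vs Ficto_nigra: 4
  Eremo_minor vs Ictero_elegans: 4
  Eremo_minor vs Ao_rubra: 5
  Glypto_alba vs Ficto_nigra: 5
  Glypto_alba vs Ictero_elegans: 5
  Glypto_alba vs Ao_rubra: 4
  Ficto_nigra vs Ictero_elegans: 5
  Ficto_nigra vs Ao_rubra: 7
  Ictero_elegans vs Ao_rubra: 9
The smallest is 1, between Eremo_minor and Glypto_alba.

1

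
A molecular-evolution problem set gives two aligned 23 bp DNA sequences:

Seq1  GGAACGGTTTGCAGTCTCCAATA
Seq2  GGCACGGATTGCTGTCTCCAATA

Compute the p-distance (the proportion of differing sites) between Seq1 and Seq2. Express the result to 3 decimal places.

The sequences differ at positions 3 (A/C), 8 (T/A), 13 (A/T).
There are 3 differences over 23 sites, so p = 3/23 = 0.130.

0.130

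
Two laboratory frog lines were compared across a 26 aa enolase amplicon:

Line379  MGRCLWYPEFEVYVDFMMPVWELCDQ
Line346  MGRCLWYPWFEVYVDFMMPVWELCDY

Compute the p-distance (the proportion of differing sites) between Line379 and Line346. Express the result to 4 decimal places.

0.0769

Mismatches occur at site 9 (E/W), site 26 (Q/Y).
There are 2 differences over 26 sites, so p = 2/26 = 0.0769.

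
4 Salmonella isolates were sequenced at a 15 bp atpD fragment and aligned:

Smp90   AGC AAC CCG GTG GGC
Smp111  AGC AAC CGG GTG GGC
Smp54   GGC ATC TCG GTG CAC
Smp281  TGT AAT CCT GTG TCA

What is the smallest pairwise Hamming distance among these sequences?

Pairwise Hamming distances:
  Smp90 vs Smp111: 1
  Smp90 vs Smp54: 5
  Smp90 vs Smp281: 7
  Smp111 vs Smp54: 6
  Smp111 vs Smp281: 8
  Smp54 vs Smp281: 9
The smallest is 1, between Smp90 and Smp111.

1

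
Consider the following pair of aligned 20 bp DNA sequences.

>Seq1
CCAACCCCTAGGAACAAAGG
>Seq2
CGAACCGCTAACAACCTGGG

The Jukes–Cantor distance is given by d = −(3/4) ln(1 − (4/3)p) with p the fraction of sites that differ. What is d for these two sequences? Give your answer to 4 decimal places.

Differing sites — 2:C/G; 7:C/G; 11:G/A; 12:G/C; 16:A/C; 17:A/T; 18:A/G.
p = 7/20 = 0.350000.
d = −0.75 · ln(1 − (4/3)·0.350000) = −0.75 · ln(0.533333) = −0.75 · (-0.628609) = 0.4715.

0.4715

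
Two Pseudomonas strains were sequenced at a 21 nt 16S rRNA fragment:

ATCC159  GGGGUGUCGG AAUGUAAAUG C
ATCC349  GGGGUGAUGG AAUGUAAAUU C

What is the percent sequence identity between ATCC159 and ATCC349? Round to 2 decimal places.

The sequences differ at positions 7 (U/A), 8 (C/U), 20 (G/U).
18 of the 21 sites match, so the percent identity is 18/21 × 100 = 85.71%.

85.71%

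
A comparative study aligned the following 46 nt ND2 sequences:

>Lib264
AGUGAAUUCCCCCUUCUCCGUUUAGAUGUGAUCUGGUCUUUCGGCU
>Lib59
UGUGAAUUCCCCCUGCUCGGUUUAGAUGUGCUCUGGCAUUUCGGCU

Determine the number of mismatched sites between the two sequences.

The sequences differ at positions 1 (A/U), 15 (U/G), 19 (C/G), 31 (A/C), 37 (U/C), 38 (C/A).
That gives 6 mismatches out of 46 aligned sites, so the Hamming distance is 6.

6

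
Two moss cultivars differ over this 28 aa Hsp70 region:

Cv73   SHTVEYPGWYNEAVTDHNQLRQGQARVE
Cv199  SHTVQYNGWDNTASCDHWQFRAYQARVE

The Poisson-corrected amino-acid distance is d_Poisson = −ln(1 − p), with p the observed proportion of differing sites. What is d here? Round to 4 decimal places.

0.4418

Mismatches occur at site 5 (E↔Q), site 7 (P↔N), site 10 (Y↔D), site 12 (E↔T), site 14 (V↔S), site 15 (T↔C), site 18 (N↔W), site 20 (L↔F), site 22 (Q↔A), site 23 (G↔Y).
p = 10/28 = 0.357143.
d = −ln(1 − 0.357143) = −ln(0.642857) = 0.4418.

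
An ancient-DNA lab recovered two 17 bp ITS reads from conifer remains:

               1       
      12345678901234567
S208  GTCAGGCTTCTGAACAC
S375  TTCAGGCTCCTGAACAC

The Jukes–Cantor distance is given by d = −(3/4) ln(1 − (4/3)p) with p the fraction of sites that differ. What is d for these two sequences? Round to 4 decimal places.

0.1280

Mismatches occur at site 1 (G/T), site 9 (T/C).
p = 2/17 = 0.117647.
d = −0.75 · ln(1 − (4/3)·0.117647) = −0.75 · ln(0.843137) = −0.75 · (-0.170626) = 0.1280.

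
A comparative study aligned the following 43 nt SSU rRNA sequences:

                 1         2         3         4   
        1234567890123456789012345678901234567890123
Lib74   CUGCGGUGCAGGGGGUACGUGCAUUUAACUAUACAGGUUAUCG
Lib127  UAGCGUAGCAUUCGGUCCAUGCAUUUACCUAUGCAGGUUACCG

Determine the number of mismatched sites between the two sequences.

12

The sequences differ at positions 1 (C/U), 2 (U/A), 6 (G/U), 7 (U/A), 11 (G/U), 12 (G/U), 13 (G/C), 17 (A/C), 19 (G/A), 28 (A/C), 33 (A/G), 41 (U/C).
That gives 12 mismatches out of 43 aligned sites, so the Hamming distance is 12.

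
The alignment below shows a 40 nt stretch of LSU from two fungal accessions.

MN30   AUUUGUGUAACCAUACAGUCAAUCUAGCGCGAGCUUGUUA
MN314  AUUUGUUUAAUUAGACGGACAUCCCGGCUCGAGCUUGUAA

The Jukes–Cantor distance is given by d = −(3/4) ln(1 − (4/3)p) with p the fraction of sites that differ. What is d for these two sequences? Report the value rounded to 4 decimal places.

0.3831

Mismatches occur at site 7 (G↔U), site 11 (C↔U), site 12 (C↔U), site 14 (U↔G), site 17 (A↔G), site 19 (U↔A), site 22 (A↔U), site 23 (U↔C), site 25 (U↔C), site 26 (A↔G), site 29 (G↔U), site 39 (U↔A).
p = 12/40 = 0.300000.
d = −0.75 · ln(1 − (4/3)·0.300000) = −0.75 · ln(0.600000) = −0.75 · (-0.510826) = 0.3831.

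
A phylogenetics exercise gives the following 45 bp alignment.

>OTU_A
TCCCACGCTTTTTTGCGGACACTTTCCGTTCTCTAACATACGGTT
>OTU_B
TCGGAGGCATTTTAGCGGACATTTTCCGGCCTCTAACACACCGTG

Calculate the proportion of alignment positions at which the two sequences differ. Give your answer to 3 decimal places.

The sequences differ at positions 3 (C/G), 4 (C/G), 6 (C/G), 9 (T/A), 14 (T/A), 22 (C/T), 29 (T/G), 30 (T/C), 39 (T/C), 42 (G/C), 45 (T/G).
There are 11 differences over 45 sites, so p = 11/45 = 0.244.

0.244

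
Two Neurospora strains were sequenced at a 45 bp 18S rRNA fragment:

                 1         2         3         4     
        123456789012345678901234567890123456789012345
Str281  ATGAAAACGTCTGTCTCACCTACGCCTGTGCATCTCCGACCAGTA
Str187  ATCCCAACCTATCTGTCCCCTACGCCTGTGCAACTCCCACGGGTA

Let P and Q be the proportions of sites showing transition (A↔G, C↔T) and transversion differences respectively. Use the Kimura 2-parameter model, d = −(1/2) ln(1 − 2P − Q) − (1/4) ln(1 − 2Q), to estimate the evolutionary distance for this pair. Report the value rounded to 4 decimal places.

Differing sites — 3:G/C (Tv); 4:A/C (Tv); 5:A/C (Tv); 9:G/C (Tv); 11:C/A (Tv); 13:G/C (Tv); 15:C/G (Tv); 18:A/C (Tv); 33:T/A (Tv); 38:G/C (Tv); 41:C/G (Tv); 42:A/G (Ti).
Of the 12 differences, 1 transition and 11 transversions over 45 sites: P = 1/45 = 0.022222, Q = 11/45 = 0.244444.
d = −0.5·ln(0.711112) − 0.25·ln(0.511112) = −0.5·(-0.340925) − 0.25·(-0.671167) = 0.3383.

0.3383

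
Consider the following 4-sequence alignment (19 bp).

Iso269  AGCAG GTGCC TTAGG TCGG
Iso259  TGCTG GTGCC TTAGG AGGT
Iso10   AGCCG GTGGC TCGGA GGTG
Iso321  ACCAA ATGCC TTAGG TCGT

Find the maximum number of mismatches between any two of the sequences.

Pairwise Hamming distances:
  Iso269 vs Iso259: 5
  Iso269 vs Iso10: 8
  Iso269 vs Iso321: 4
  Iso259 vs Iso10: 9
  Iso259 vs Iso321: 7
  Iso10 vs Iso321: 12
The largest is 12, between Iso10 and Iso321.

12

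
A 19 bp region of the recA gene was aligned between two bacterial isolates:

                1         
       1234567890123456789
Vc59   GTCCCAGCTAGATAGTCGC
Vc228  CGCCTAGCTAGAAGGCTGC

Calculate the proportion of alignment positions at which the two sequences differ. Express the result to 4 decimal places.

Differing sites — 1:G/C; 2:T/G; 5:C/T; 13:T/A; 14:A/G; 16:T/C; 17:C/T.
There are 7 differences over 19 sites, so p = 7/19 = 0.3684.

0.3684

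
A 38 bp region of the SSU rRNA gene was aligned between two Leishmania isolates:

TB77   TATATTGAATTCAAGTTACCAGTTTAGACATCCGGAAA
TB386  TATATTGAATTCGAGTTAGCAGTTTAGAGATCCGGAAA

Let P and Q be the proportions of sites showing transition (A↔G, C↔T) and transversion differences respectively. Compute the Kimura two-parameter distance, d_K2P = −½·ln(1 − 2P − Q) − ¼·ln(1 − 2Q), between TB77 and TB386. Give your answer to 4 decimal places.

0.0834

Differing sites — 13:A/G (Ti); 19:C/G (Tv); 29:C/G (Tv).
Of the 3 differences, 1 transition and 2 transversions over 38 sites: P = 1/38 = 0.026316, Q = 2/38 = 0.052632.
d = −0.5·ln(0.894736) − 0.25·ln(0.894736) = −0.5·(-0.111227) − 0.25·(-0.111227) = 0.0834.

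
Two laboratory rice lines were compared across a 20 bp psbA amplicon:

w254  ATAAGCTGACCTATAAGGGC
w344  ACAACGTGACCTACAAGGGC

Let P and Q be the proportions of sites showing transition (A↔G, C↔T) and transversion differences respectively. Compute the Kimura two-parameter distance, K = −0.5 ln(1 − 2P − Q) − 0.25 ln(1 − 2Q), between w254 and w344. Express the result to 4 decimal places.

Differing sites — 2:T/C (Ti); 5:G/C (Tv); 6:C/G (Tv); 14:T/C (Ti).
Of the 4 differences, 2 transitions and 2 transversions over 20 sites: P = 2/20 = 0.100000, Q = 2/20 = 0.100000.
d = −0.5·ln(0.700000) − 0.25·ln(0.800000) = −0.5·(-0.356675) − 0.25·(-0.223144) = 0.2341.

0.2341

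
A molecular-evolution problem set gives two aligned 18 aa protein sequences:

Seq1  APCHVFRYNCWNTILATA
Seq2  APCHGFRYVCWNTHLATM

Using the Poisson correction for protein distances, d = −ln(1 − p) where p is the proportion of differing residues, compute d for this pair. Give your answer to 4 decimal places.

0.2513

Differing sites — 5:V/G; 9:N/V; 14:I/H; 18:A/M.
p = 4/18 = 0.222222.
d = −ln(1 − 0.222222) = −ln(0.777778) = 0.2513.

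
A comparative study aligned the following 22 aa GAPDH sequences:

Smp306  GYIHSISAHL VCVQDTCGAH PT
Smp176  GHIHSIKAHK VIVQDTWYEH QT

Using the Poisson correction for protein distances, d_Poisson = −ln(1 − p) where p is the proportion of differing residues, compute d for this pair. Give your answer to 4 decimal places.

0.4520

The sequences differ at positions 2 (Y/H), 7 (S/K), 10 (L/K), 12 (C/I), 17 (C/W), 18 (G/Y), 19 (A/E), 21 (P/Q).
p = 8/22 = 0.363636.
d = −ln(1 − 0.363636) = −ln(0.636364) = 0.4520.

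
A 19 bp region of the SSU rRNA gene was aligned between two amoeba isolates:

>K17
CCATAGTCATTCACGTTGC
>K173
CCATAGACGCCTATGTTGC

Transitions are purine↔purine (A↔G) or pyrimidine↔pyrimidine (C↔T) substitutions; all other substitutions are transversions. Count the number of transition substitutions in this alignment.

Mismatches occur at site 7 (T→A, transversion), site 9 (A→G, transition), site 10 (T→C, transition), site 11 (T→C, transition), site 12 (C→T, transition), site 14 (C→T, transition).
Of the 6 differences, 5 transitions and 1 transversion, so the answer is 5.

5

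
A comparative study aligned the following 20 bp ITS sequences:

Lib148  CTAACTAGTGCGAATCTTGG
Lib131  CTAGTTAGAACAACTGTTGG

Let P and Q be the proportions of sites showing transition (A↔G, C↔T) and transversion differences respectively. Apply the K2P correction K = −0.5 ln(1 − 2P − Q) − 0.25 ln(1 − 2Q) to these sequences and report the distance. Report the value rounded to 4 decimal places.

Mismatches occur at site 4 (A/G, transition), site 5 (C/T, transition), site 9 (T/A, transversion), site 10 (G/A, transition), site 12 (G/A, transition), site 14 (A/C, transversion), site 16 (C/G, transversion).
Of the 7 differences, 4 transitions and 3 transversions over 20 sites: P = 4/20 = 0.200000, Q = 3/20 = 0.150000.
d = −0.5·ln(0.450000) − 0.25·ln(0.700000) = −0.5·(-0.798508) − 0.25·(-0.356675) = 0.4884.

0.4884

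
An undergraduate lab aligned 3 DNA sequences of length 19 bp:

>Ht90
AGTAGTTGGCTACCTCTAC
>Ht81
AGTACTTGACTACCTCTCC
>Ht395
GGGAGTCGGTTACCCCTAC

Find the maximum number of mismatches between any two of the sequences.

Pairwise Hamming distances:
  Ht90 vs Ht81: 3
  Ht90 vs Ht395: 5
  Ht81 vs Ht395: 8
The largest is 8, between Ht81 and Ht395.

8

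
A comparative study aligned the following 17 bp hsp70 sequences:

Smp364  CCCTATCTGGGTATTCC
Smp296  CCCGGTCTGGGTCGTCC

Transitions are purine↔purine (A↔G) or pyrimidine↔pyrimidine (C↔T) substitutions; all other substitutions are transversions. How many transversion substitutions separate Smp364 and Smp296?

3

Differing sites — 4:T/G (Tv); 5:A/G (Ti); 13:A/C (Tv); 14:T/G (Tv).
Of the 4 differences, 1 transition and 3 transversions, so the answer is 3.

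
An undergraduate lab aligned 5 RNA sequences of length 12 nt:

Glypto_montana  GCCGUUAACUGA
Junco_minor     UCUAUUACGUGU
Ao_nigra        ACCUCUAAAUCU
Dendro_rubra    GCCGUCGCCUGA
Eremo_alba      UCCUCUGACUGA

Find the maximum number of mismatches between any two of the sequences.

9

Pairwise Hamming distances:
  Glypto_montana vs Junco_minor: 6
  Glypto_montana vs Ao_nigra: 6
  Glypto_montana vs Dendro_rubra: 3
  Glypto_montana vs Eremo_alba: 4
  Junco_minor vs Ao_nigra: 7
  Junco_minor vs Dendro_rubra: 7
  Junco_minor vs Eremo_alba: 7
  Ao_nigra vs Dendro_rubra: 9
  Ao_nigra vs Eremo_alba: 5
  Dendro_rubra vs Eremo_alba: 5
The largest is 9, between Ao_nigra and Dendro_rubra.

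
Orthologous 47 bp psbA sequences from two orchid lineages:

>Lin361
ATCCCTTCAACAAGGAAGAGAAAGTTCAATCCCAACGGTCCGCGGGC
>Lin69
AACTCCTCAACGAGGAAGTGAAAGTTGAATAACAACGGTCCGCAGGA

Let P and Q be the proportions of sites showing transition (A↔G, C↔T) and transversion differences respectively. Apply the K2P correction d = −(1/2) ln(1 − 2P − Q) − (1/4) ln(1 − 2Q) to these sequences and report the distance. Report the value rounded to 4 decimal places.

0.2505

The sequences differ at positions 2 (T/A, transversion), 4 (C/T, transition), 6 (T/C, transition), 12 (A/G, transition), 19 (A/T, transversion), 27 (C/G, transversion), 31 (C/A, transversion), 32 (C/A, transversion), 44 (G/A, transition), 47 (C/A, transversion).
Of the 10 differences, 4 transitions and 6 transversions over 47 sites: P = 4/47 = 0.085106, Q = 6/47 = 0.127660.
d = −0.5·ln(0.702128) − 0.25·ln(0.744680) = −0.5·(-0.353640) − 0.25·(-0.294801) = 0.2505.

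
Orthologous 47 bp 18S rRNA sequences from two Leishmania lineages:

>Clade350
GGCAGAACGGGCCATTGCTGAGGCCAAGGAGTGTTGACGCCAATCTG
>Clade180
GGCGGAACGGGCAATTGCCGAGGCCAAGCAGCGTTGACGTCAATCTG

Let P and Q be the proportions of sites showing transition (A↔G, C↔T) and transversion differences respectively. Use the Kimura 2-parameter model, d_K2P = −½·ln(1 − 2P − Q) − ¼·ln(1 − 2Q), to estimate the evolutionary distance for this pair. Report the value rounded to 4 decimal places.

0.1419

Mismatches occur at site 4 (A↔G, transition), site 13 (C↔A, transversion), site 19 (T↔C, transition), site 29 (G↔C, transversion), site 32 (T↔C, transition), site 40 (C↔T, transition).
Of the 6 differences, 4 transitions and 2 transversions over 47 sites: P = 4/47 = 0.085106, Q = 2/47 = 0.042553.
d = −0.5·ln(0.787235) − 0.25·ln(0.914894) = −0.5·(-0.239228) − 0.25·(-0.088947) = 0.1419.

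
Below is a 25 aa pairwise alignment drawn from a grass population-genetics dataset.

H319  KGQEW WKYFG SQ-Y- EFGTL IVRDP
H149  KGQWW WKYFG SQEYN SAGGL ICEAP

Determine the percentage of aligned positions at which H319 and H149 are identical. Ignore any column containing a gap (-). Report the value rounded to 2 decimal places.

Excluding the 2 gap columns leaves 23 comparable sites.
Differing sites — 4:E/W; 16:E/S; 17:F/A; 19:T/G; 22:V/C; 23:R/E; 24:D/A.
16 of the 23 comparable sites match, so the percent identity is 16/23 × 100 = 69.57%.

69.57%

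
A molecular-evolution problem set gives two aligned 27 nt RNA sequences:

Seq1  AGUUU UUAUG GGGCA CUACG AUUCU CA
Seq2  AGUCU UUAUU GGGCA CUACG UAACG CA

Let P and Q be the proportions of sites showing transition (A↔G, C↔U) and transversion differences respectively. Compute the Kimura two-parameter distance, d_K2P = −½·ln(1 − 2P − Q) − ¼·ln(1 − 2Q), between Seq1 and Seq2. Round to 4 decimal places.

0.2657

Mismatches occur at site 4 (U↔C, transition), site 10 (G↔U, transversion), site 21 (A↔U, transversion), site 22 (U↔A, transversion), site 23 (U↔A, transversion), site 25 (U↔G, transversion).
Of the 6 differences, 1 transition and 5 transversions over 27 sites: P = 1/27 = 0.037037, Q = 5/27 = 0.185185.
d = −0.5·ln(0.740741) − 0.25·ln(0.629630) = −0.5·(-0.300104) − 0.25·(-0.462623) = 0.2657.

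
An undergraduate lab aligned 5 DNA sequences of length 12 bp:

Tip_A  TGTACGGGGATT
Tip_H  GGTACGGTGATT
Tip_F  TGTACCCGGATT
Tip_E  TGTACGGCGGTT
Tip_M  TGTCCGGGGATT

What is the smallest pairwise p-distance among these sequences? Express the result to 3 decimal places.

0.083

Pairwise Hamming distances:
  Tip_A vs Tip_H: 2
  Tip_A vs Tip_F: 2
  Tip_A vs Tip_E: 2
  Tip_A vs Tip_M: 1
  Tip_H vs Tip_F: 4
  Tip_H vs Tip_E: 3
  Tip_H vs Tip_M: 3
  Tip_F vs Tip_E: 4
  Tip_F vs Tip_M: 3
  Tip_E vs Tip_M: 3
The smallest is 1 mismatch, between Tip_A and Tip_M; p = 1/12 = 0.083.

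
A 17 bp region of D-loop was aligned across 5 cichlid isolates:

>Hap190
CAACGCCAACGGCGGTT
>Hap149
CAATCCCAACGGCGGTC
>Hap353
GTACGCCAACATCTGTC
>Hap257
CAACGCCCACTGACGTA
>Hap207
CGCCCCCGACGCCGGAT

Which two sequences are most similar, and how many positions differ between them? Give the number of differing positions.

Pairwise Hamming distances:
  Hap190 vs Hap149: 3
  Hap190 vs Hap353: 6
  Hap190 vs Hap257: 5
  Hap190 vs Hap207: 6
  Hap149 vs Hap353: 7
  Hap149 vs Hap257: 7
  Hap149 vs Hap207: 7
  Hap353 vs Hap257: 8
  Hap353 vs Hap207: 10
  Hap257 vs Hap207: 10
The smallest is 3, between Hap190 and Hap149.

3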